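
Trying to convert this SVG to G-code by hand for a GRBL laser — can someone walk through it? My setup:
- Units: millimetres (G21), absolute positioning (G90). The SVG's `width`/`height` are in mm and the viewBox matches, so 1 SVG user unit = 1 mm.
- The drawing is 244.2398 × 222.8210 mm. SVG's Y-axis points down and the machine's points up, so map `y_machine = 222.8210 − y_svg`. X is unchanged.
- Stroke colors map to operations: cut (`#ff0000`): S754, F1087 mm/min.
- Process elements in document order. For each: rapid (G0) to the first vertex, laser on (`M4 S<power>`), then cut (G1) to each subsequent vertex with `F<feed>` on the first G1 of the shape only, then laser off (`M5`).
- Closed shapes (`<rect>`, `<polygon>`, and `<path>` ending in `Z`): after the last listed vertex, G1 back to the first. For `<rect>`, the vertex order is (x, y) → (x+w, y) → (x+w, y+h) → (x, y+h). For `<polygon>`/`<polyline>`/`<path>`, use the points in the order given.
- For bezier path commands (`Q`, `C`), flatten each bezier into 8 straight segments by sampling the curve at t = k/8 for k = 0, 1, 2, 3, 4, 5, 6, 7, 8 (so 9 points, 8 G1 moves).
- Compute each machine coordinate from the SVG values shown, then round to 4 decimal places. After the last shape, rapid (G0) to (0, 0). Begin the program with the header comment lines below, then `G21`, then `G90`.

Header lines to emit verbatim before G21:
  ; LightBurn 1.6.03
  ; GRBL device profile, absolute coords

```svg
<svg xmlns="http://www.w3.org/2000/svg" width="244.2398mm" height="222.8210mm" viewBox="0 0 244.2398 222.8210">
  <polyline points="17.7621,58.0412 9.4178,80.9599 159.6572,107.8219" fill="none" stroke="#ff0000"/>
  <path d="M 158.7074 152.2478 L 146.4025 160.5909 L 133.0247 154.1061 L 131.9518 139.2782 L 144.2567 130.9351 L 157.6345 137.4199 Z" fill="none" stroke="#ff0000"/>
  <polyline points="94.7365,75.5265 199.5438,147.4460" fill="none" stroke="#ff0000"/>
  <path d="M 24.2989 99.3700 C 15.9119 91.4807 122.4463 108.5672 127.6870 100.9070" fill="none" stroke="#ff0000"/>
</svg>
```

; LightBurn 1.6.03
; GRBL device profile, absolute coords
G21
G90
G0 X17.7621 Y164.7798
M4 S754
G1 X9.4178 Y141.8611 F1087
G1 X159.6572 Y114.9991
M5
G0 X158.7074 Y70.5732
M4 S754
G1 X146.4025 Y62.2301 F1087
G1 X133.0247 Y68.7149
G1 X131.9518 Y83.5428
G1 X144.2567 Y91.8859
G1 X157.6345 Y85.4011
G1 X158.7074 Y70.5732
M5
G0 X94.7365 Y147.2945
M4 S754
G1 X199.5438 Y75.3750 F1087
M5
G0 X24.2989 Y123.4510
M4 S754
G1 X26.1184 Y125.3359 F1087
G1 X36.1781 Y125.4619
G1 X51.9440 Y124.4119
G1 X70.8826 Y122.7684
G1 X90.4599 Y121.1142
G1 X108.1423 Y120.0319
G1 X121.3959 Y120.1043
G1 X127.6870 Y121.9140
M5
G0 X0.0000 Y0.0000

1 u = 1 mm; y_m = 222.8210 − y.

[1] `<polyline>` open polyline, #ff0000→cut S754 F1087: (17.7621,164.7798) → (9.4178,141.8611) → (159.6572,114.9991)

[2] `<path>` regular polygon, #ff0000→cut S754 F1087: (158.7074,70.5732) → (146.4025,62.2301) → (133.0247,68.7149) → (131.9518,83.5428) → (144.2567,91.8859) → (157.6345,85.4011) → (158.7074,70.5732) (closed)

[3] `<polyline>` line segment, #ff0000→cut S754 F1087: (94.7365,147.2945) → (199.5438,75.3750)

[4] `<path>` cubic bezier, #ff0000→cut S754 F1087: (24.2989,123.4510) → (26.1184,125.3359) → (36.1781,125.4619) → (51.9440,124.4119) → (70.8826,122.7684) → (90.4599,121.1142) → (108.1423,120.0319) → (121.3959,120.1043) → (127.6870,121.9140)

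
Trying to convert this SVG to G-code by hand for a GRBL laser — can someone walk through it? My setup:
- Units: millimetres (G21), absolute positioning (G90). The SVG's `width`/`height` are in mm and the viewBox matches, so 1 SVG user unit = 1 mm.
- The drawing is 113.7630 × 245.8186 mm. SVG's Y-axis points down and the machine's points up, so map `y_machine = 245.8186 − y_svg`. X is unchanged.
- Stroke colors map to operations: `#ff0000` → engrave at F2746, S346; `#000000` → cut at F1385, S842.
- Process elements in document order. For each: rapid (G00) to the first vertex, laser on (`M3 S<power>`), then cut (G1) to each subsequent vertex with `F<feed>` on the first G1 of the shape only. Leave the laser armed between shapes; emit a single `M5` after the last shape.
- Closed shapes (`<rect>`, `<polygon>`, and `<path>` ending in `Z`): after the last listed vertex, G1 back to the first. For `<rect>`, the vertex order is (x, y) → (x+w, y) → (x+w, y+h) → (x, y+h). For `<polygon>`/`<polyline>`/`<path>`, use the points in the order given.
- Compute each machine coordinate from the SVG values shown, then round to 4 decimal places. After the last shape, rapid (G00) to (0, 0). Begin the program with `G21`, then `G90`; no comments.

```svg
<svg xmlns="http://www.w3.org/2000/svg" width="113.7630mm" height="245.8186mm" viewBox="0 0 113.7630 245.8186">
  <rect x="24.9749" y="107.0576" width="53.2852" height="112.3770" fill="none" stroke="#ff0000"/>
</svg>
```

G21
G90
G00 X24.9749 Y138.7610
M3 S346
G1 X78.2601 Y138.7610 F2746
G1 X78.2601 Y26.3840
G1 X24.9749 Y26.3840
G1 X24.9749 Y138.7610
M5
G00 X0.0000 Y0.0000

Since the viewBox matches the mm dimensions, user units are millimetres directly. The only transform is the Y-flip y_m = 245.8186 − y_svg.

Shape 1 is a rectangle drawn with `<rect>`. Its stroke #ff0000 means engrave at S346, F2746. After flipping Y the toolpath is (24.9749,138.7610) → (78.2601,138.7610) → (78.2601,26.3840) → (24.9749,26.3840) → (24.9749,138.7610), returning to the start.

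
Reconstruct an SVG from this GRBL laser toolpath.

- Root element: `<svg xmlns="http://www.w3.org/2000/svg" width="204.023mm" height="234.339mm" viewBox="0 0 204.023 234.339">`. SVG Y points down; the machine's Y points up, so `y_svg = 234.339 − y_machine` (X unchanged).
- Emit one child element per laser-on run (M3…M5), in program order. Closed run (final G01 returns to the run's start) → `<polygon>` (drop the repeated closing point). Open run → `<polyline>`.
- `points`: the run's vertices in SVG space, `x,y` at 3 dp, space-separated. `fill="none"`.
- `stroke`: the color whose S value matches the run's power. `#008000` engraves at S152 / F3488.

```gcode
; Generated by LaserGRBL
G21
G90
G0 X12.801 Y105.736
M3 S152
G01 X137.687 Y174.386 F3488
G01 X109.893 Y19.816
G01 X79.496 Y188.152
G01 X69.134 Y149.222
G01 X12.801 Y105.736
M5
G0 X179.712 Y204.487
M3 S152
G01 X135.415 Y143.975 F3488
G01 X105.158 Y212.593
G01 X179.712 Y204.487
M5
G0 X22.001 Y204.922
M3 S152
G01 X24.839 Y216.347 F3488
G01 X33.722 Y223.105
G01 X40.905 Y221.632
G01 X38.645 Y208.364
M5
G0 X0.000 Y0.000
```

Machine Y-up, SVG Y-down with viewBox height 234.339, so y_svg = 234.339 − y_machine; X carries over. Every run uses S152, so all elements get stroke `#008000` (engrave).

Run 1: The run returns to its start, so emit a `<polygon>` with points (Y-flipped): 12.801,128.603 137.687,59.953 109.893,214.523 79.496,46.187 69.134,85.117.

Run 2: The run returns to its start, so emit a `<polygon>` with points (Y-flipped): 179.712,29.852 135.415,90.364 105.158,21.746.

Run 3: The run is open, so emit a `<polyline>` with points (Y-flipped): 22.001,29.417 24.839,17.992 33.722,11.234 40.905,12.707 38.645,25.975.

<svg xmlns="http://www.w3.org/2000/svg" width="204.023mm" height="234.339mm" viewBox="0 0 204.023 234.339">
  <polygon points="12.801,128.603 137.687,59.953 109.893,214.523 79.496,46.187 69.134,85.117" fill="none" stroke="#008000"/>
  <polygon points="179.712,29.852 135.415,90.364 105.158,21.746" fill="none" stroke="#008000"/>
  <polyline points="22.001,29.417 24.839,17.992 33.722,11.234 40.905,12.707 38.645,25.975" fill="none" stroke="#008000"/>
</svg>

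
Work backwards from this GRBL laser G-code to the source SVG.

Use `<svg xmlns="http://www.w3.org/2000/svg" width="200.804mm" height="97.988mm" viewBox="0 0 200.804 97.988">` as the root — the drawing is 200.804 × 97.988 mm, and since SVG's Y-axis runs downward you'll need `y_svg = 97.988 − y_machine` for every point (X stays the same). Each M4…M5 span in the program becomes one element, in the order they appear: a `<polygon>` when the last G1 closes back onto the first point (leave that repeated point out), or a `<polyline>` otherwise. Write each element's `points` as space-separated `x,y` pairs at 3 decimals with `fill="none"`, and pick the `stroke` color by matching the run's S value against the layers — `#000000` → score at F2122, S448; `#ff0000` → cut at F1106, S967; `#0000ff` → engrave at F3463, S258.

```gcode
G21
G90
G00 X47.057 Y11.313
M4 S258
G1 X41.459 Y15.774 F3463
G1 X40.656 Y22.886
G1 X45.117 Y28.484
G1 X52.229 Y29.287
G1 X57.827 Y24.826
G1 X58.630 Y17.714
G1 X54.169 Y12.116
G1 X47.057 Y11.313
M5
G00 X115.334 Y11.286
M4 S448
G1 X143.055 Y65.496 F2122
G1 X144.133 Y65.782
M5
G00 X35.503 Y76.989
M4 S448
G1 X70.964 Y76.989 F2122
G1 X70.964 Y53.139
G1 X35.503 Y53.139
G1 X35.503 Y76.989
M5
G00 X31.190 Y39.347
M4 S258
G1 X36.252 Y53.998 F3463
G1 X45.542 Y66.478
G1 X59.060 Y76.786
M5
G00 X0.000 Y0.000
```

Each laser-on run becomes one SVG element. Flip Y back into SVG space with y_svg = 97.988 − y_machine.

Run 1: S258 ⇒ engrave layer `#0000ff`. The run returns to its start, so emit a `<polygon>` with points (Y-flipped): 47.057,86.675 41.459,82.214 40.656,75.102 45.117,69.504 52.229,68.701 57.827,73.162 58.630,80.274 54.169,85.872.

Run 2: power S448 maps to stroke `#000000` (score). The run is open, so emit a `<polyline>` with points (Y-flipped): 115.334,86.702 143.055,32.492 144.133,32.206.

Run 3: S448 ⇒ score layer `#000000`. The run returns to its start, so emit a `<polygon>` with points (Y-flipped): 35.503,20.999 70.964,20.999 70.964,44.849 35.503,44.849.

Run 4: the run's S258 means `#0000ff` (engrave). The run is open, so emit a `<polyline>` with points (Y-flipped): 31.190,58.641 36.252,43.990 45.542,31.510 59.060,21.202.

<svg xmlns="http://www.w3.org/2000/svg" width="200.804mm" height="97.988mm" viewBox="0 0 200.804 97.988">
  <polygon points="47.057,86.675 41.459,82.214 40.656,75.102 45.117,69.504 52.229,68.701 57.827,73.162 58.630,80.274 54.169,85.872" fill="none" stroke="#0000ff"/>
  <polyline points="115.334,86.702 143.055,32.492 144.133,32.206" fill="none" stroke="#000000"/>
  <polygon points="35.503,20.999 70.964,20.999 70.964,44.849 35.503,44.849" fill="none" stroke="#000000"/>
  <polyline points="31.190,58.641 36.252,43.990 45.542,31.510 59.060,21.202" fill="none" stroke="#0000ff"/>
</svg>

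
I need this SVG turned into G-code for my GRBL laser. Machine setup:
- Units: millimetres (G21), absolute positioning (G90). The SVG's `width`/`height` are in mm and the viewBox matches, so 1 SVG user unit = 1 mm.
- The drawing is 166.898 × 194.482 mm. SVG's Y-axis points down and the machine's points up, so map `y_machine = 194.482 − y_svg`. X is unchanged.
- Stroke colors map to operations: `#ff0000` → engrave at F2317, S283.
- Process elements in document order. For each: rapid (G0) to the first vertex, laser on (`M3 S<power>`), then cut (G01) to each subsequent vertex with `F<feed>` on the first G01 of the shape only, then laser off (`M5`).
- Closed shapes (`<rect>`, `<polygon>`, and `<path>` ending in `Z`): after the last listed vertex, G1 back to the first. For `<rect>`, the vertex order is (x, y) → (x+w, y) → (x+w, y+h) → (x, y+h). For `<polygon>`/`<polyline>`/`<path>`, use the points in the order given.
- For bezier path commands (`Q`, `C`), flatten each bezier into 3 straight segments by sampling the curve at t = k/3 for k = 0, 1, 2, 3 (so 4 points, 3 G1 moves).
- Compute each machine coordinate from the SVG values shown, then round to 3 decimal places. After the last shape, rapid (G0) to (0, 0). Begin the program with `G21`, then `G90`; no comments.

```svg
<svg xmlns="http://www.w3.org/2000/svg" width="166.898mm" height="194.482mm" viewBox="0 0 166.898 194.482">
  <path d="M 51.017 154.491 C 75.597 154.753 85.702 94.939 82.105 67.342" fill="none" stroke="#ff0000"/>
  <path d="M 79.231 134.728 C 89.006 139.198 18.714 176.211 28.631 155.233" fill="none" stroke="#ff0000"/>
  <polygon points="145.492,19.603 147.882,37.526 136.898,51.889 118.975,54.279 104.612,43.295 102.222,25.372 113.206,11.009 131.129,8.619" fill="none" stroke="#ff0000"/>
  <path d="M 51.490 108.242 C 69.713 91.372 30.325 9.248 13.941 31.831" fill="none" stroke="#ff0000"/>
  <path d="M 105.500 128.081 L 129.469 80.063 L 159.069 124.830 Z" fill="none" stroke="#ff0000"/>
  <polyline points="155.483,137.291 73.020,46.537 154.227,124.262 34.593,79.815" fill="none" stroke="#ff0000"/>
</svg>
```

Since the viewBox matches the mm dimensions, user units are millimetres directly. The only transform is the Y-flip y_m = 194.482 − y_svg.

Shape 1 is a cubic bezier drawn with `<path>`. Its stroke #ff0000 means engrave at S283, F2317. After flipping Y the toolpath is (51.017,39.991) → (70.801,56.336) → (81.106,92.222) → (82.105,127.140).

Shape 2 is a cubic bezier drawn with `<path>`. Its stroke #ff0000 means engrave at S283, F2317. After flipping Y the toolpath is (79.231,59.754) → (68.253,47.789) → (39.514,34.248) → (28.631,39.249).

Shape 3 is a regular polygon drawn with `<polygon>`. Its stroke #ff0000 means engrave at S283, F2317. After flipping Y the toolpath is (145.492,174.879) → (147.882,156.956) → (136.898,142.593) → (118.975,140.203) → (104.612,151.187) → (102.222,169.110) → (113.206,183.473) → (131.129,185.863) → (145.492,174.879), returning to the start.

Shape 4 is a cubic bezier drawn with `<path>`. Its stroke #ff0000 means engrave at S283, F2317. After flipping Y the toolpath is (51.490,86.240) → (53.495,118.566) → (35.007,156.627) → (13.941,162.651).

Shape 5 is a regular polygon drawn with `<path>`. Its stroke #ff0000 means engrave at S283, F2317. After flipping Y the toolpath is (105.500,66.401) → (129.469,114.419) → (159.069,69.652) → (105.500,66.401), returning to the start.

Shape 6 is a open polyline drawn with `<polyline>`. Its stroke #ff0000 means engrave at S283, F2317. After flipping Y the toolpath is (155.483,57.191) → (73.020,147.945) → (154.227,70.220) → (34.593,114.667).

G21
G90
G0 X51.017 Y39.991
M3 S283
G01 X70.801 Y56.336 F2317
G01 X81.106 Y92.222
G01 X82.105 Y127.140
M5
G0 X79.231 Y59.754
M3 S283
G01 X68.253 Y47.789 F2317
G01 X39.514 Y34.248
G01 X28.631 Y39.249
M5
G0 X145.492 Y174.879
M3 S283
G01 X147.882 Y156.956 F2317
G01 X136.898 Y142.593
G01 X118.975 Y140.203
G01 X104.612 Y151.187
G01 X102.222 Y169.110
G01 X113.206 Y183.473
G01 X131.129 Y185.863
G01 X145.492 Y174.879
M5
G0 X51.490 Y86.240
M3 S283
G01 X53.495 Y118.566 F2317
G01 X35.007 Y156.627
G01 X13.941 Y162.651
M5
G0 X105.500 Y66.401
M3 S283
G01 X129.469 Y114.419 F2317
G01 X159.069 Y69.652
G01 X105.500 Y66.401
M5
G0 X155.483 Y57.191
M3 S283
G01 X73.020 Y147.945 F2317
G01 X154.227 Y70.220
G01 X34.593 Y114.667
M5
G0 X0.000 Y0.000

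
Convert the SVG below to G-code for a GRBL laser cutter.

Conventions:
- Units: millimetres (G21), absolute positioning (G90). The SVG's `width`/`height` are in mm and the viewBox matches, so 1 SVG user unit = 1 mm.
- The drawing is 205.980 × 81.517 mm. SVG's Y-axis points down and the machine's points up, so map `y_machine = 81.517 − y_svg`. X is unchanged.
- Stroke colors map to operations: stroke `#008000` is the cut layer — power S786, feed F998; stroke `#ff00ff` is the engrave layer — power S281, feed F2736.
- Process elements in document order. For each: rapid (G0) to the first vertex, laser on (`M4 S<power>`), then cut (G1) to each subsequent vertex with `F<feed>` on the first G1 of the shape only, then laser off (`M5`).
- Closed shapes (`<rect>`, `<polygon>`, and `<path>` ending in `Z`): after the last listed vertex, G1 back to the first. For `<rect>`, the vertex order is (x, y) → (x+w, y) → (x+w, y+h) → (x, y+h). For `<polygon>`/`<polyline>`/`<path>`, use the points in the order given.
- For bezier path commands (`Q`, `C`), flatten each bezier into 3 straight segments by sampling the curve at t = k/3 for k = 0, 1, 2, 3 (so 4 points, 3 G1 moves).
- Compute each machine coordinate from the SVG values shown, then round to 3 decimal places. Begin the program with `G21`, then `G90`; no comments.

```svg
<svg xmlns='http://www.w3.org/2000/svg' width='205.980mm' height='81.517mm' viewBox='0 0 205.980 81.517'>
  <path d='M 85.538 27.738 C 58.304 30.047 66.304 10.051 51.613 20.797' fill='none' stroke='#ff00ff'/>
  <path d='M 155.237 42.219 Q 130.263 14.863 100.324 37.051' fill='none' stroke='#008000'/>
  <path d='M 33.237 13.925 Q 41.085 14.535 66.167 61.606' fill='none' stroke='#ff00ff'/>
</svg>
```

G21
G90
G0 X85.538 Y53.779
M4 S281
G1 X67.903 Y56.940 F2736
G1 X60.886 Y63.183
G1 X51.613 Y60.720
M5
G0 X155.237 Y39.298
M4 S786
G1 X138.036 Y52.030 F998
G1 X119.732 Y53.753
G1 X100.324 Y44.466
M5
G0 X33.237 Y67.592
M4 S281
G1 X40.384 Y62.023 F2736
G1 X51.361 Y46.129
G1 X66.167 Y19.911
M5

1 u = 1 mm; y_m = 81.517 − y.

[1] `<path>` cubic bezier, #ff00ff→engrave S281 F2736: (85.538,53.779) → (67.903,56.940) → (60.886,63.183) → (51.613,60.720)

[2] `<path>` quadratic bezier, #008000→cut S786 F998: (155.237,39.298) → (138.036,52.030) → (119.732,53.753) → (100.324,44.466)

[3] `<path>` quadratic bezier, #ff00ff→engrave S281 F2736: (33.237,67.592) → (40.384,62.023) → (51.361,46.129) → (66.167,19.911)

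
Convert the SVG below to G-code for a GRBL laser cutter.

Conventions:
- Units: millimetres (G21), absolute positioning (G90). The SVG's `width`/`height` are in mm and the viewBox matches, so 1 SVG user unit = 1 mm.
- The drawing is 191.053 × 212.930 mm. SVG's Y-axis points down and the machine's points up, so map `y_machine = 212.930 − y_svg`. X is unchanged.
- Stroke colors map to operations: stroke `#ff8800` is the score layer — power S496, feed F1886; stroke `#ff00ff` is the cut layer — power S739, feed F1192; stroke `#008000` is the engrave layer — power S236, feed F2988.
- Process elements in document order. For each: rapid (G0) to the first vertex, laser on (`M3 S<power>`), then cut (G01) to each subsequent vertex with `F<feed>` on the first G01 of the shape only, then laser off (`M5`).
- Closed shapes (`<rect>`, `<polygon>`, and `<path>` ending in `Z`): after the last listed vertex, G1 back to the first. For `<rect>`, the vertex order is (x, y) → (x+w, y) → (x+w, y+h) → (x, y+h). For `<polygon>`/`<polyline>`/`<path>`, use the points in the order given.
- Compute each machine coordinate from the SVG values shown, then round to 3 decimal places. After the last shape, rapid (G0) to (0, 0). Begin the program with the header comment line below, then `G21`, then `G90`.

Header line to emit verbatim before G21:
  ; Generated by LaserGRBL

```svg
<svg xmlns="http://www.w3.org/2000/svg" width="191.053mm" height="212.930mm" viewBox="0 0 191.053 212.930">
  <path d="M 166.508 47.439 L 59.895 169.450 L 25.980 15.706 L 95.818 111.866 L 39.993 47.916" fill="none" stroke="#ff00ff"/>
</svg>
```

viewBox `0 0 191.053 212.930` with mm width/height → 1 unit = 1 mm. Flip: y_m = 212.930 − y_svg.

**Shape 1** — `<path>` open polyline, stroke `#ff00ff` → cut (S739, F1192). Machine vertices: (166.508,165.491) → (59.895,43.480) → (25.980,197.224) → (95.818,101.064) → (39.993,165.014). Open path.

; Generated by LaserGRBL
G21
G90
G0 X166.508 Y165.491
M3 S739
G01 X59.895 Y43.480 F1192
G01 X25.980 Y197.224
G01 X95.818 Y101.064
G01 X39.993 Y165.014
M5
G0 X0.000 Y0.000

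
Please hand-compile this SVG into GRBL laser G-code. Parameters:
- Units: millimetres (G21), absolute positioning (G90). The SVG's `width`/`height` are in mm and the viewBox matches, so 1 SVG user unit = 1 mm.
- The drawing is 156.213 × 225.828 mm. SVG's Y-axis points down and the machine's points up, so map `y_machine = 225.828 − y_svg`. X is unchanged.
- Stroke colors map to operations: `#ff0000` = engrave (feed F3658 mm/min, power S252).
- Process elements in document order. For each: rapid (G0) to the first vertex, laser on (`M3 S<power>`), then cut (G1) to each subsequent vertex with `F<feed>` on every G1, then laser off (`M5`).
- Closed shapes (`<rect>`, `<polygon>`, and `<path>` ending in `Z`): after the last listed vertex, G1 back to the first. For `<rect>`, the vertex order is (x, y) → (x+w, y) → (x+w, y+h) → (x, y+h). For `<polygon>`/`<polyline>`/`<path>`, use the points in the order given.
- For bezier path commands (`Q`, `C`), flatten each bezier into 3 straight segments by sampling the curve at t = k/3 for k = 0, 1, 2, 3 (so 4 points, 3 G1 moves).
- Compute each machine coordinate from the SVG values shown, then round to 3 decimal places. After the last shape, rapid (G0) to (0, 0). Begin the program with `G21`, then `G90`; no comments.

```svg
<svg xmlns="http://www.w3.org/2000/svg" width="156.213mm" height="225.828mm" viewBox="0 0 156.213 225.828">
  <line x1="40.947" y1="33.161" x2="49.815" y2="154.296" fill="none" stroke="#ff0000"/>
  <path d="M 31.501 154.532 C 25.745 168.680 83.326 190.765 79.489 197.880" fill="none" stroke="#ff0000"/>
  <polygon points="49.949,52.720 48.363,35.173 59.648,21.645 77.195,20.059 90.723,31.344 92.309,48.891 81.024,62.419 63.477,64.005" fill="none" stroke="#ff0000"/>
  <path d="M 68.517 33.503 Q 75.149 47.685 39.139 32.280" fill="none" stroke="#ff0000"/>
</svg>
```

viewBox `0 0 156.213 225.828` with mm width/height → 1 unit = 1 mm. Flip: y_m = 225.828 − y_svg.

**Shape 1** — `<line>` line segment, stroke `#ff0000` → engrave (S252, F3658). Machine vertices: (40.947,192.667) → (49.815,71.532). Open path.

**Shape 2** — `<path>` cubic bezier, stroke `#ff0000` → engrave (S252, F3658). Control points (SVG): P0=(31.501,154.532), P1=(25.745,168.680), P2=(83.326,190.765), P3=(79.489,197.880); sampled at t=k/3. Machine vertices: (31.501,71.296) → (42.237,55.351) → (67.474,39.205) → (79.489,27.948). Open path.

**Shape 3** — `<polygon>` regular polygon, stroke `#ff0000` → engrave (S252, F3658). Machine vertices: (49.949,173.108) → (48.363,190.655) → (59.648,204.183) → (77.195,205.769) → (90.723,194.484) → (92.309,176.937) → (81.024,163.409) → (63.477,161.823) → (49.949,173.108). Closed: final G1 returns to the first vertex.

**Shape 4** — `<path>` quadratic bezier, stroke `#ff0000` → engrave (S252, F3658). Control points (SVG): P0=(68.517,33.503), P1=(75.149,47.685), P2=(39.139,32.280); sampled at t=k/3. Machine vertices: (68.517,192.325) → (68.200,186.158) → (58.408,186.565) → (39.139,193.548). Open path.

G21
G90
G0 X40.947 Y192.667
M3 S252
G1 X49.815 Y71.532 F3658
M5
G0 X31.501 Y71.296
M3 S252
G1 X42.237 Y55.351 F3658
G1 X67.474 Y39.205 F3658
G1 X79.489 Y27.948 F3658
M5
G0 X49.949 Y173.108
M3 S252
G1 X48.363 Y190.655 F3658
G1 X59.648 Y204.183 F3658
G1 X77.195 Y205.769 F3658
G1 X90.723 Y194.484 F3658
G1 X92.309 Y176.937 F3658
G1 X81.024 Y163.409 F3658
G1 X63.477 Y161.823 F3658
G1 X49.949 Y173.108 F3658
M5
G0 X68.517 Y192.325
M3 S252
G1 X68.200 Y186.158 F3658
G1 X58.408 Y186.565 F3658
G1 X39.139 Y193.548 F3658
M5
G0 X0.000 Y0.000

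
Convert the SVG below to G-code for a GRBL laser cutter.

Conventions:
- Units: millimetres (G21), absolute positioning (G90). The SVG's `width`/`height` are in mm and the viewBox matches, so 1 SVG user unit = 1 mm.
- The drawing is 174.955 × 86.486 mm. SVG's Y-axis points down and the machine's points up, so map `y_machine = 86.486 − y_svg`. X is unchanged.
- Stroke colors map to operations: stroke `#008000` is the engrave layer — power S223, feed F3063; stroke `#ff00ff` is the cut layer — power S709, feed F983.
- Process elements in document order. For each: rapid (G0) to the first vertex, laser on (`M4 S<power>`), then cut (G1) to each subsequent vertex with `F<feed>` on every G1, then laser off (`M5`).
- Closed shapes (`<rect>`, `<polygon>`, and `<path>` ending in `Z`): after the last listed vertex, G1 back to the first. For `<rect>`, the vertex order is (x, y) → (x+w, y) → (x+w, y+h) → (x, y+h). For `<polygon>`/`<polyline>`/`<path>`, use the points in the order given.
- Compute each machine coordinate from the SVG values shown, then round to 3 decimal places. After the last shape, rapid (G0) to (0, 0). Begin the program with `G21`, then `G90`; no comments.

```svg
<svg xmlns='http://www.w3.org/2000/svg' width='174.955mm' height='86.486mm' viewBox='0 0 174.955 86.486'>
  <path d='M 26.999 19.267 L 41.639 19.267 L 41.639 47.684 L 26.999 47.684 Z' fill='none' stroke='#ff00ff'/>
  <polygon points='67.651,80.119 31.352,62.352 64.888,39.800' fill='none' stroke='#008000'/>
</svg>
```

1 u = 1 mm; y_m = 86.486 − y.

[1] `<path>` rectangle, #ff00ff→cut S709 F983: (26.999,67.219) → (41.639,67.219) → (41.639,38.802) → (26.999,38.802) → (26.999,67.219) (closed)

[2] `<polygon>` regular polygon, #008000→engrave S223 F3063: (67.651,6.367) → (31.352,24.134) → (64.888,46.686) → (67.651,6.367) (closed)

G21
G90
G0 X26.999 Y67.219
M4 S709
G1 X41.639 Y67.219 F983
G1 X41.639 Y38.802 F983
G1 X26.999 Y38.802 F983
G1 X26.999 Y67.219 F983
M5
G0 X67.651 Y6.367
M4 S223
G1 X31.352 Y24.134 F3063
G1 X64.888 Y46.686 F3063
G1 X67.651 Y6.367 F3063
M5
G0 X0.000 Y0.000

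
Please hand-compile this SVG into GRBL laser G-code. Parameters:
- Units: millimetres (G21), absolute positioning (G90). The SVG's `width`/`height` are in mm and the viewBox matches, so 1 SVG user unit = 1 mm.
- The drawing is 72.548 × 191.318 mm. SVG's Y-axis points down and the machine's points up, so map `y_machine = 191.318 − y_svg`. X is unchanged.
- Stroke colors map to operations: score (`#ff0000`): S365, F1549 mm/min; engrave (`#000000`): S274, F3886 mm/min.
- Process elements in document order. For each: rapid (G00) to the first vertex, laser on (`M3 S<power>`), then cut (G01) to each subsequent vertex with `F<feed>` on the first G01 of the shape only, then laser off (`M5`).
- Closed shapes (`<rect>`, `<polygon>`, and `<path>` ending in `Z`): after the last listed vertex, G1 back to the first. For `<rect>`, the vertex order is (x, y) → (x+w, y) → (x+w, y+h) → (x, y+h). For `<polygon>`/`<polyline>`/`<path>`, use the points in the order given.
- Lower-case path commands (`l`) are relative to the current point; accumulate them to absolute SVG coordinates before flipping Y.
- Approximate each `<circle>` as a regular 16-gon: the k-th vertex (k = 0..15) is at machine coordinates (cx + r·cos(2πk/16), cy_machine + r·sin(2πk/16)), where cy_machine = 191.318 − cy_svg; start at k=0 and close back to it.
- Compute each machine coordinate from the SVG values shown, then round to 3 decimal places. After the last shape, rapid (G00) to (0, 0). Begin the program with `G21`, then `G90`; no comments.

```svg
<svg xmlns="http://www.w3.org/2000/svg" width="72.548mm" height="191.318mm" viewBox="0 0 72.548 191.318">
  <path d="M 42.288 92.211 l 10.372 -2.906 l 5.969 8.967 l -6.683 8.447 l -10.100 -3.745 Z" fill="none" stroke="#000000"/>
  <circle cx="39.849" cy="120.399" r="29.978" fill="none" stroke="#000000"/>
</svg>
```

Since the viewBox matches the mm dimensions, user units are millimetres directly. The only transform is the Y-flip y_m = 191.318 − y_svg.

Shape 1 is a regular polygon drawn with `<path>`. Its stroke #000000 means engrave at S274, F3886. After flipping Y the toolpath is (42.288,99.107) → (52.660,102.013) → (58.629,93.046) → (51.946,84.599) → (41.846,88.344) → (42.288,99.107), returning to the start.

Shape 2 is a circle drawn with `<circle>`. Its stroke #000000 means engrave at S274, F3886. After flipping Y the toolpath is (69.827,70.919) → (67.545,82.391) → (61.047,92.117) → (51.321,98.615) → (39.849,100.897) → (28.377,98.615) → (18.651,92.117) → (12.153,82.391) → (9.871,70.919) → (12.153,59.447) → (18.651,49.721) → (28.377,43.223) → (39.849,40.941) → (51.321,43.223) → (61.047,49.721) → (67.545,59.447) → (69.827,70.919), returning to the start.

G21
G90
G00 X42.288 Y99.107
M3 S274
G01 X52.660 Y102.013 F3886
G01 X58.629 Y93.046
G01 X51.946 Y84.599
G01 X41.846 Y88.344
G01 X42.288 Y99.107
M5
G00 X69.827 Y70.919
M3 S274
G01 X67.545 Y82.391 F3886
G01 X61.047 Y92.117
G01 X51.321 Y98.615
G01 X39.849 Y100.897
G01 X28.377 Y98.615
G01 X18.651 Y92.117
G01 X12.153 Y82.391
G01 X9.871 Y70.919
G01 X12.153 Y59.447
G01 X18.651 Y49.721
G01 X28.377 Y43.223
G01 X39.849 Y40.941
G01 X51.321 Y43.223
G01 X61.047 Y49.721
G01 X67.545 Y59.447
G01 X69.827 Y70.919
M5
G00 X0.000 Y0.000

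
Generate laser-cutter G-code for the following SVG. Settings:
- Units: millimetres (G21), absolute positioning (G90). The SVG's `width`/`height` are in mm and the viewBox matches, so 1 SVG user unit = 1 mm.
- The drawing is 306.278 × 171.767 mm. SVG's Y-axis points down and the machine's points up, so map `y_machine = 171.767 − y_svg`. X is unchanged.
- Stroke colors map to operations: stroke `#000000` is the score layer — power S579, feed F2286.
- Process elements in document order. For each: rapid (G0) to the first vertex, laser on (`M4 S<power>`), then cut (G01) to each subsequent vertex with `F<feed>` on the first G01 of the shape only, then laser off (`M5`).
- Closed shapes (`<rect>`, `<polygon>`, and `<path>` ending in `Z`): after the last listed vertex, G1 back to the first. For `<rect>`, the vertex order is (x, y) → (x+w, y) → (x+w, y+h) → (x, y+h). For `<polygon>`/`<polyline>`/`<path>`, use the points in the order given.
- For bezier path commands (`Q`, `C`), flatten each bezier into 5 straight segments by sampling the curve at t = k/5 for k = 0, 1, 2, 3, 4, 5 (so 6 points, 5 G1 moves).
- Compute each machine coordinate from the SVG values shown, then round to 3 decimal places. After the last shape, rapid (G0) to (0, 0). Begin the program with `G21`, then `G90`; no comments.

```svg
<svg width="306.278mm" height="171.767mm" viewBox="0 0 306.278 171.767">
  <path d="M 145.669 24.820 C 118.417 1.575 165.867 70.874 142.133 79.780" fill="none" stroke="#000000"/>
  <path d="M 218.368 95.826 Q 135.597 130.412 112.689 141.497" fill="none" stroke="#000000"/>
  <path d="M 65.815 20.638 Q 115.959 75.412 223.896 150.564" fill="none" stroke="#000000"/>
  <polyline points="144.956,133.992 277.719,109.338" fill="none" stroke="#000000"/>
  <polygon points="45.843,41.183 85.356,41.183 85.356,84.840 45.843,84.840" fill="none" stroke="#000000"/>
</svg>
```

viewBox `0 0 306.278 171.767` with mm width/height → 1 unit = 1 mm. Flip: y_m = 171.767 − y_svg.

**Shape 1** — `<path>` cubic bezier, stroke `#000000` → score (S579, F2286). Control points (SVG): P0=(145.669,24.820), P1=(118.417,1.575), P2=(165.867,70.874), P3=(142.133,79.780); sampled at t=k/5. Machine vertices: (145.669,146.947) → (137.115,151.012) → (139.487,140.208) → (145.782,121.875) → (148.998,103.354) → (142.133,91.987). Open path.

**Shape 2** — `<path>` quadratic bezier, stroke `#000000` → score (S579, F2286). Control points (SVG): P0=(218.368,95.826), P1=(135.597,130.412), P2=(112.689,141.497); sampled at t=k/5. Machine vertices: (218.368,75.941) → (187.654,63.047) → (161.729,52.032) → (140.593,42.898) → (124.247,35.644) → (112.689,30.270). Open path.

**Shape 3** — `<path>` quadratic bezier, stroke `#000000` → score (S579, F2286). Control points (SVG): P0=(65.815,20.638), P1=(115.959,75.412), P2=(223.896,150.564); sampled at t=k/5. Machine vertices: (65.815,151.129) → (88.184,128.404) → (115.177,104.049) → (146.793,78.064) → (183.033,50.449) → (223.896,21.203). Open path.

**Shape 4** — `<polyline>` line segment, stroke `#000000` → score (S579, F2286). Machine vertices: (144.956,37.775) → (277.719,62.429). Open path.

**Shape 5** — `<polygon>` rectangle, stroke `#000000` → score (S579, F2286). Machine vertices: (45.843,130.584) → (85.356,130.584) → (85.356,86.927) → (45.843,86.927) → (45.843,130.584). Closed: final G1 returns to the first vertex.

G21
G90
G0 X145.669 Y146.947
M4 S579
G01 X137.115 Y151.012 F2286
G01 X139.487 Y140.208
G01 X145.782 Y121.875
G01 X148.998 Y103.354
G01 X142.133 Y91.987
M5
G0 X218.368 Y75.941
M4 S579
G01 X187.654 Y63.047 F2286
G01 X161.729 Y52.032
G01 X140.593 Y42.898
G01 X124.247 Y35.644
G01 X112.689 Y30.270
M5
G0 X65.815 Y151.129
M4 S579
G01 X88.184 Y128.404 F2286
G01 X115.177 Y104.049
G01 X146.793 Y78.064
G01 X183.033 Y50.449
G01 X223.896 Y21.203
M5
G0 X144.956 Y37.775
M4 S579
G01 X277.719 Y62.429 F2286
M5
G0 X45.843 Y130.584
M4 S579
G01 X85.356 Y130.584 F2286
G01 X85.356 Y86.927
G01 X45.843 Y86.927
G01 X45.843 Y130.584
M5
G0 X0.000 Y0.000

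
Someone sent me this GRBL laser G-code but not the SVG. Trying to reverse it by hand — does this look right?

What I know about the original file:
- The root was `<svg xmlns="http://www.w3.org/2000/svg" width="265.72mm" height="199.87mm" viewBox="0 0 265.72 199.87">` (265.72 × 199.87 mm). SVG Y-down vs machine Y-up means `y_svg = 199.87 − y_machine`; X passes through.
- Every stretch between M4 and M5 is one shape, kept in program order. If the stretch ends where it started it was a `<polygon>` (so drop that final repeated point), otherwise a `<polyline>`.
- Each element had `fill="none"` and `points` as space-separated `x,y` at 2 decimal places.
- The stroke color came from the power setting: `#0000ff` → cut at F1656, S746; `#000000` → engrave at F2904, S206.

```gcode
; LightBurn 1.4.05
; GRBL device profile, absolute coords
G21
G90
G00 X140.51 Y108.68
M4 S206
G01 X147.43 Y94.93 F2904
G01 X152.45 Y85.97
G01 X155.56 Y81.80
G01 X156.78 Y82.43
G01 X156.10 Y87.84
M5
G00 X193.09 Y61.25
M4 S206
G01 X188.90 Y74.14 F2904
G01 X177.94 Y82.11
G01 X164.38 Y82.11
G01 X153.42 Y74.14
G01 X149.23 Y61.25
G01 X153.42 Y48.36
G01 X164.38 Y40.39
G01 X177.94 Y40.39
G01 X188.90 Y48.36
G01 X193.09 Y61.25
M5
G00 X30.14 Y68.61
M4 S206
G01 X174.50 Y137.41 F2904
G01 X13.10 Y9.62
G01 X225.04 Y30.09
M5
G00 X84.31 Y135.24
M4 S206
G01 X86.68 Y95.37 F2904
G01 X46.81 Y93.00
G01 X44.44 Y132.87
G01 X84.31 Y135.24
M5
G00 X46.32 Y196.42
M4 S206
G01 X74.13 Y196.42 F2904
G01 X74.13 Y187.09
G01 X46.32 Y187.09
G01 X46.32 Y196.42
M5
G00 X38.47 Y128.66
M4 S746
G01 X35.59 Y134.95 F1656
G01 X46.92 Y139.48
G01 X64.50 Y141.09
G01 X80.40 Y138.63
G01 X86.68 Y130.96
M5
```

Machine Y-up, SVG Y-down with viewBox height 199.87, so y_svg = 199.87 − y_machine; X carries over.

Run 1: power S206 maps to stroke `#000000` (engrave). The run is open, so emit a `<polyline>` with points (Y-flipped): 140.51,91.19 147.43,104.94 152.45,113.90 155.56,118.07 156.78,117.44 156.10,112.03.

Run 2: S206 ⇒ engrave layer `#000000`. The run returns to its start, so emit a `<polygon>` with points (Y-flipped): 193.09,138.62 188.90,125.73 177.94,117.76 164.38,117.76 153.42,125.73 149.23,138.62 153.42,151.51 164.38,159.48 177.94,159.48 188.90,151.51.

Run 3: the run's S206 means `#000000` (engrave). The run is open, so emit a `<polyline>` with points (Y-flipped): 30.14,131.26 174.50,62.46 13.10,190.25 225.04,169.78.

Run 4: S206 ⇒ engrave layer `#000000`. The run returns to its start, so emit a `<polygon>` with points (Y-flipped): 84.31,64.63 86.68,104.50 46.81,106.87 44.44,67.00.

Run 5: power S206 maps to stroke `#000000` (engrave). The run returns to its start, so emit a `<polygon>` with points (Y-flipped): 46.32,3.45 74.13,3.45 74.13,12.78 46.32,12.78.

Run 6: power S746 maps to stroke `#0000ff` (cut). The run is open, so emit a `<polyline>` with points (Y-flipped): 38.47,71.21 35.59,64.92 46.92,60.39 64.50,58.78 80.40,61.24 86.68,68.91.

<svg xmlns="http://www.w3.org/2000/svg" width="265.72mm" height="199.87mm" viewBox="0 0 265.72 199.87">
  <polyline points="140.51,91.19 147.43,104.94 152.45,113.90 155.56,118.07 156.78,117.44 156.10,112.03" fill="none" stroke="#000000"/>
  <polygon points="193.09,138.62 188.90,125.73 177.94,117.76 164.38,117.76 153.42,125.73 149.23,138.62 153.42,151.51 164.38,159.48 177.94,159.48 188.90,151.51" fill="none" stroke="#000000"/>
  <polyline points="30.14,131.26 174.50,62.46 13.10,190.25 225.04,169.78" fill="none" stroke="#000000"/>
  <polygon points="84.31,64.63 86.68,104.50 46.81,106.87 44.44,67.00" fill="none" stroke="#000000"/>
  <polygon points="46.32,3.45 74.13,3.45 74.13,12.78 46.32,12.78" fill="none" stroke="#000000"/>
  <polyline points="38.47,71.21 35.59,64.92 46.92,60.39 64.50,58.78 80.40,61.24 86.68,68.91" fill="none" stroke="#0000ff"/>
</svg>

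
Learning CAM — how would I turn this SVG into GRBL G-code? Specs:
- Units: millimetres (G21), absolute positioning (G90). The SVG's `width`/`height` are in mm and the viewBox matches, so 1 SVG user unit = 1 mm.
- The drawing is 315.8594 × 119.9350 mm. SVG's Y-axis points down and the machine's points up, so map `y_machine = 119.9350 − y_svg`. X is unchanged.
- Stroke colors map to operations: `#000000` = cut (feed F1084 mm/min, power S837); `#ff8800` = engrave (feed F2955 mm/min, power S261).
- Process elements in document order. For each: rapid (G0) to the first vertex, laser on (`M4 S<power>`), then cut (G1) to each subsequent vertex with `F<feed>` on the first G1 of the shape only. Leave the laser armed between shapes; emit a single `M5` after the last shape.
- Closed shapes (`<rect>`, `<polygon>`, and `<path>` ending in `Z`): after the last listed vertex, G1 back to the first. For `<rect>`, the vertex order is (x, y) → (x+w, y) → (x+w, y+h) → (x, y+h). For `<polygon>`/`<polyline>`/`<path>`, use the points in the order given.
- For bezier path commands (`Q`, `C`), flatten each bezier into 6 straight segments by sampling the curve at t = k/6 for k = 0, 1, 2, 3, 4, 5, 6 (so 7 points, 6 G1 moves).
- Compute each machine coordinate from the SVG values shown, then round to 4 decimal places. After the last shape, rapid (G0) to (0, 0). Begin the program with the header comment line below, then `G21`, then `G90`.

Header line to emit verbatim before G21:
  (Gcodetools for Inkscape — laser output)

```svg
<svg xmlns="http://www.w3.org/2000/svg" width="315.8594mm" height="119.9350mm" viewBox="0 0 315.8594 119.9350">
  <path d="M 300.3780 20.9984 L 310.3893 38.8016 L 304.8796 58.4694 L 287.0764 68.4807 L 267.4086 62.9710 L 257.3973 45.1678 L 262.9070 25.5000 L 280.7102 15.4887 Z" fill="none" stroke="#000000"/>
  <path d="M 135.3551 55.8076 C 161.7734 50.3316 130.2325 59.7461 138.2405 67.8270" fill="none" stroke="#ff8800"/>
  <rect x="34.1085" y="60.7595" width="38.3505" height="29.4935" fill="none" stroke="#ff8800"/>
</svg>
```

viewBox `0 0 315.8594 119.9350` with mm width/height → 1 unit = 1 mm. Flip: y_m = 119.9350 − y_svg.

**Shape 1** — `<path>` regular polygon, stroke `#000000` → cut (S837, F1084). Machine vertices: (300.3780,98.9366) → (310.3893,81.1334) → (304.8796,61.4656) → (287.0764,51.4543) → (267.4086,56.9640) → (257.3973,74.7672) → (262.9070,94.4350) → (280.7102,104.4463) → (300.3780,98.9366). Closed: final G1 returns to the first vertex.

**Shape 2** — `<path>` cubic bezier, stroke `#ff8800` → engrave (S261, F2955). Control points (SVG): P0=(135.3551,55.8076), P1=(161.7734,50.3316), P2=(130.2325,59.7461), P3=(138.2405,67.8270); sampled at t=k/6. Machine vertices: (135.3551,64.1274) → (144.1857,65.6996) → (146.0651,65.2408) → (143.7017,63.2015) → (139.8041,60.0325) → (137.0808,56.1845) → (138.2405,52.1080). Open path.

**Shape 3** — `<rect>` rectangle, stroke `#ff8800` → engrave (S261, F2955). Machine vertices: (34.1085,59.1755) → (72.4590,59.1755) → (72.4590,29.6820) → (34.1085,29.6820) → (34.1085,59.1755). Closed: final G1 returns to the first vertex.

(Gcodetools for Inkscape — laser output)
G21
G90
G0 X300.3780 Y98.9366
M4 S837
G1 X310.3893 Y81.1334 F1084
G1 X304.8796 Y61.4656
G1 X287.0764 Y51.4543
G1 X267.4086 Y56.9640
G1 X257.3973 Y74.7672
G1 X262.9070 Y94.4350
G1 X280.7102 Y104.4463
G1 X300.3780 Y98.9366
G0 X135.3551 Y64.1274
M4 S261
G1 X144.1857 Y65.6996 F2955
G1 X146.0651 Y65.2408
G1 X143.7017 Y63.2015
G1 X139.8041 Y60.0325
G1 X137.0808 Y56.1845
G1 X138.2405 Y52.1080
G0 X34.1085 Y59.1755
M4 S261
G1 X72.4590 Y59.1755 F2955
G1 X72.4590 Y29.6820
G1 X34.1085 Y29.6820
G1 X34.1085 Y59.1755
M5
G0 X0.0000 Y0.0000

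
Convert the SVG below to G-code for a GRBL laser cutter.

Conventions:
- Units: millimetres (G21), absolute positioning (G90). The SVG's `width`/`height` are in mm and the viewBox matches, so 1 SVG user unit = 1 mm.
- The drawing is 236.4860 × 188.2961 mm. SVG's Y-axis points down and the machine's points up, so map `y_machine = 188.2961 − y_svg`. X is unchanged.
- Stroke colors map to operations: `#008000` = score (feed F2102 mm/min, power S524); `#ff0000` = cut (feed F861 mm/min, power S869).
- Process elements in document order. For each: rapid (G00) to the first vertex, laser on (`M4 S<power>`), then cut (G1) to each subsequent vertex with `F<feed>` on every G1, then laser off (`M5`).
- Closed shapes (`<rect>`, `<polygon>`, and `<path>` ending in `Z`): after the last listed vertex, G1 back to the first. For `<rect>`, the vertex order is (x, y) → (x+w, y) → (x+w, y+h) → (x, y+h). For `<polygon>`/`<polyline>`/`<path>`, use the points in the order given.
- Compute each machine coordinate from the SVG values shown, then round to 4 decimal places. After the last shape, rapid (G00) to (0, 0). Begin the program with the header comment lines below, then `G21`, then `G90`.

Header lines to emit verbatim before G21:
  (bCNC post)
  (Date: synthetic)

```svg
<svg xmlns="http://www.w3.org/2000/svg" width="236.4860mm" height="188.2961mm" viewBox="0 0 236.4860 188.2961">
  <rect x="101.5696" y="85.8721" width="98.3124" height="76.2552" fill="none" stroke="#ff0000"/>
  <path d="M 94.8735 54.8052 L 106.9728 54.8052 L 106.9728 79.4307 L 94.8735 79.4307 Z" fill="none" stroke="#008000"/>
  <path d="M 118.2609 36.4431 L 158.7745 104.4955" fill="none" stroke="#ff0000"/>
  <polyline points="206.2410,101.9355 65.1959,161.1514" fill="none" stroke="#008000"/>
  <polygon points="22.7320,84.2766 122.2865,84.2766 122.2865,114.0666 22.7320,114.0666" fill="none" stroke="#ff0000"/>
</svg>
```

(bCNC post)
(Date: synthetic)
G21
G90
G00 X101.5696 Y102.4240
M4 S869
G1 X199.8820 Y102.4240 F861
G1 X199.8820 Y26.1688 F861
G1 X101.5696 Y26.1688 F861
G1 X101.5696 Y102.4240 F861
M5
G00 X94.8735 Y133.4909
M4 S524
G1 X106.9728 Y133.4909 F2102
G1 X106.9728 Y108.8654 F2102
G1 X94.8735 Y108.8654 F2102
G1 X94.8735 Y133.4909 F2102
M5
G00 X118.2609 Y151.8530
M4 S869
G1 X158.7745 Y83.8006 F861
M5
G00 X206.2410 Y86.3606
M4 S524
G1 X65.1959 Y27.1447 F2102
M5
G00 X22.7320 Y104.0195
M4 S869
G1 X122.2865 Y104.0195 F861
G1 X122.2865 Y74.2295 F861
G1 X22.7320 Y74.2295 F861
G1 X22.7320 Y104.0195 F861
M5
G00 X0.0000 Y0.0000

Since the viewBox matches the mm dimensions, user units are millimetres directly. The only transform is the Y-flip y_m = 188.2961 − y_svg.

Shape 1 is a rectangle drawn with `<rect>`. Its stroke #ff0000 means cut at S869, F861. After flipping Y the toolpath is (101.5696,102.4240) → (199.8820,102.4240) → (199.8820,26.1688) → (101.5696,26.1688) → (101.5696,102.4240), returning to the start.

Shape 2 is a rectangle drawn with `<path>`. Its stroke #008000 means score at S524, F2102. After flipping Y the toolpath is (94.8735,133.4909) → (106.9728,133.4909) → (106.9728,108.8654) → (94.8735,108.8654) → (94.8735,133.4909), returning to the start.

Shape 3 is a line segment drawn with `<path>`. Its stroke #ff0000 means cut at S869, F861. After flipping Y the toolpath is (118.2609,151.8530) → (158.7745,83.8006).

Shape 4 is a line segment drawn with `<polyline>`. Its stroke #008000 means score at S524, F2102. After flipping Y the toolpath is (206.2410,86.3606) → (65.1959,27.1447).

Shape 5 is a rectangle drawn with `<polygon>`. Its stroke #ff0000 means cut at S869, F861. After flipping Y the toolpath is (22.7320,104.0195) → (122.2865,104.0195) → (122.2865,74.2295) → (22.7320,74.2295) → (22.7320,104.0195), returning to the start.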